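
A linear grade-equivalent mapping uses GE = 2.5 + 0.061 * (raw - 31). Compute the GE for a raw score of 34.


raw - median = 34 - 31 = 3
slope * diff = 0.061 * 3 = 0.183
GE = 2.5 + 0.183
GE = 2.683

2.683


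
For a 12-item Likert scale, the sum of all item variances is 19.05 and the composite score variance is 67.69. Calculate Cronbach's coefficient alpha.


alpha = (k/(k-1)) * (1 - sum(si^2)/s_total^2)
= (12/11) * (1 - 19.05/67.69)
alpha = 0.7839

0.7839


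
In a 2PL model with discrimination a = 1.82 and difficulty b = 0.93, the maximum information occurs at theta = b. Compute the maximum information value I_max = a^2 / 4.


For 2PL, max info at theta = b = 0.93
I_max = a^2 / 4 = 1.82^2 / 4
= 3.3124 / 4
I_max = 0.8281

0.8281


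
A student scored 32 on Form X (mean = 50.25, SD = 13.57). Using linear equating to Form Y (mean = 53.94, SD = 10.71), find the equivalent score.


slope = SD_Y / SD_X = 10.71 / 13.57 ~ 0.7892
intercept = mean_Y - slope * mean_X = 53.94 - (10.71 / 13.57) * 50.25 ~ 14.2806
Y = slope * X + intercept. To avoid rounding drift from the rounded slope/intercept, evaluate the equivalent form Y = mean_Y + SD_Y * (X - mean_X) / SD_X at full precision:
Y = 53.94 + 10.71 * (32 - 50.25) / 13.57
Y = 53.94 - 10.71 * 18.25 / 13.57
Y = 53.94 - 195.4575 / 13.57
Y = 53.94 - 14.4036
Y = 39.5364

39.5364


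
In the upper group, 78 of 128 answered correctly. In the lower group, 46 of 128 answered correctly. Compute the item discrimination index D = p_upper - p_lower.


p_upper = 78/128 = 0.6094
p_lower = 46/128 = 0.3594
D = 0.6094 - 0.3594 = 0.25

0.25


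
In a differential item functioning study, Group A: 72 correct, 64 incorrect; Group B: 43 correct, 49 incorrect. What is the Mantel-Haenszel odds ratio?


Odds_A = 72/64 = 1.125
Odds_B = 43/49 = 0.8776
OR = Odds_A / Odds_B = 1.125 / 0.8776
Exactly, OR = (72 * 49) / (64 * 43) = 3528 / 2752
OR = 1.282

1.282


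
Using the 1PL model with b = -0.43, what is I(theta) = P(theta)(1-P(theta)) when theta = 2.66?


P = 1/(1+exp(-(2.66--0.43))) = 0.9565
I = P*(1-P) = 0.9565 * 0.0435
I = 0.0416

0.0416


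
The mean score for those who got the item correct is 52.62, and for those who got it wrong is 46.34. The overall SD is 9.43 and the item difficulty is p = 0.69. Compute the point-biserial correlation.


q = 1 - p = 0.31
rpb = ((M1 - M0) / SD) * sqrt(p * q)
rpb = ((52.62 - 46.34) / 9.43) * sqrt(0.69 * 0.31)
rpb = 0.308

0.308


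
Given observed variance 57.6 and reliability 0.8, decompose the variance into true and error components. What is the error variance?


var_true = rxx * var_obs = 0.8 * 57.6 = 46.08
var_error = var_obs - var_true
var_error = 57.6 - 46.08
var_error = 11.52

11.52


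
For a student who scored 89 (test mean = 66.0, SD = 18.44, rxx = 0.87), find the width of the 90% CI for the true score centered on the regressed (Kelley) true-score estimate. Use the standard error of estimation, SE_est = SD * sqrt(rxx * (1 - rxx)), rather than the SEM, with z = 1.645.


True score estimate = 0.87*89 + 0.13*66.0 = 86.01
SE_est = SD * sqrt(rxx * (1 - rxx)) = 18.44 * sqrt(0.87 * 0.13) = 18.44 * sqrt(0.1131) = 6.201435
CI = T_est +/- z * SE_est, so width = 2 * z * SE_est = 2 * 1.645 * 6.201435
Width = 20.4027

20.4027


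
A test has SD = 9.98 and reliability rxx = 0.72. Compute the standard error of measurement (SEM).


SEM = SD * sqrt(1 - rxx)
SEM = 9.98 * sqrt(1 - 0.72)
SEM = 9.98 * sqrt(0.28) = 9.98 * 0.52915
SEM = 5.2809

5.2809


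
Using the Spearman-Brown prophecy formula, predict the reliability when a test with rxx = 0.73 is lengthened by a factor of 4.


r_new = (n * rxx) / (1 + (n-1) * rxx)
r_new = (4 * 0.73) / (1 + 3 * 0.73)
r_new = 2.92 / 3.19
r_new = 0.9154

0.9154


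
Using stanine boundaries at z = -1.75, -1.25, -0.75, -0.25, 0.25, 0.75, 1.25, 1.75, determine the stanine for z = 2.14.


Stanine boundaries: [-1.75, -1.25, -0.75, -0.25, 0.25, 0.75, 1.25, 1.75]
z = 2.14
Check each boundary:
  z >= -1.75 -> could be stanine 2
  z >= -1.25 -> could be stanine 3
  z >= -0.75 -> could be stanine 4
  z >= -0.25 -> could be stanine 5
  z >= 0.25 -> could be stanine 6
  z >= 0.75 -> could be stanine 7
  z >= 1.25 -> could be stanine 8
  z >= 1.75 -> could be stanine 9
Highest qualifying boundary gives stanine = 9

9


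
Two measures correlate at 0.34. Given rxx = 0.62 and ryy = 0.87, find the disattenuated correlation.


r_corrected = rxy / sqrt(rxx * ryy)
= 0.34 / sqrt(0.62 * 0.87)
= 0.34 / sqrt(0.5394)
= 0.34 / 0.734439
r_corrected = 0.4629

0.4629


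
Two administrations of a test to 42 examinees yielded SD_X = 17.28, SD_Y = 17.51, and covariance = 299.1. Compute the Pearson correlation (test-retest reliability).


r = cov(X,Y) / (SD_X * SD_Y)
r = 299.1 / (17.28 * 17.51)
r = 299.1 / 302.5728
r = 0.9885

0.9885


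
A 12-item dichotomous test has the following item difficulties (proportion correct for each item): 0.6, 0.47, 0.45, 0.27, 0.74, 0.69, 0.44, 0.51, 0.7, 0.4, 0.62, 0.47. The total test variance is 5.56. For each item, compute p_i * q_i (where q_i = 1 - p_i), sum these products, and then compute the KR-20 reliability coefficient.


For each item, compute p_i * q_i:
  Item 1: 0.6 * 0.4 = 0.24
  Item 2: 0.47 * 0.53 = 0.2491
  Item 3: 0.45 * 0.55 = 0.2475
  Item 4: 0.27 * 0.73 = 0.1971
  Item 5: 0.74 * 0.26 = 0.1924
  Item 6: 0.69 * 0.31 = 0.2139
  Item 7: 0.44 * 0.56 = 0.2464
  Item 8: 0.51 * 0.49 = 0.2499
  Item 9: 0.7 * 0.3 = 0.21
  Item 10: 0.4 * 0.6 = 0.24
  Item 11: 0.62 * 0.38 = 0.2356
  Item 12: 0.47 * 0.53 = 0.2491
Sum(p_i * q_i) = 0.24 + 0.2491 + 0.2475 + 0.1971 + 0.1924 + 0.2139 + 0.2464 + 0.2499 + 0.21 + 0.24 + 0.2356 + 0.2491 = 2.771
KR-20 = (k/(k-1)) * (1 - Sum(p_i*q_i) / Var_total)
= (12/11) * (1 - 2.771/5.56)
= 1.0909 * 0.5016
KR-20 = 0.5472

0.5472


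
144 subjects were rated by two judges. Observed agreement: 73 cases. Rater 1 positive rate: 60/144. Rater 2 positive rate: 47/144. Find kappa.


P_o = 73/144 = 0.506944
P_e = (60*47 + 84*97) / 20736 = 0.528935
kappa = (P_o - P_e) / (1 - P_e)
kappa = (0.506944 - 0.528935) / (1 - 0.528935)
kappa = -0.0467

-0.0467


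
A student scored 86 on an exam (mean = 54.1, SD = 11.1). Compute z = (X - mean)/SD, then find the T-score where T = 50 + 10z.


z = (X - mean) / SD = (86 - 54.1) / 11.1
z = 31.9 / 11.1
z = 2.8739
T-score = T = 50 + 10z
Carry z at full precision (z = 31.9 / 11.1) into the conversion:
T-score = 50 + 10 * (31.9 / 11.1) = 50 + 319 / 11.1
T-score = 50 + 28.7387
T-score = 78.7387

78.7387


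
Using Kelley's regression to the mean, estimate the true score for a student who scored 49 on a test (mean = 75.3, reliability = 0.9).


T_est = rxx * X + (1 - rxx) * mean
T_est = 0.9 * 49 + 0.1 * 75.3
T_est = 44.1 + 7.53
T_est = 51.63

51.63


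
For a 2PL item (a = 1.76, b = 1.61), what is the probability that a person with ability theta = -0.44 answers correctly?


a*(theta - b) = 1.76 * (-0.44 - 1.61) = -3.608
exp(--3.608) = 36.8922
P = 1 / (1 + 36.8922)
P = 0.0264

0.0264


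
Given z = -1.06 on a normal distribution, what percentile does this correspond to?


CDF(z) = 0.5 * (1 + erf(z/sqrt(2)))
erf(-0.7495) = -0.7109
CDF = 0.1446
Percentile rank = 0.1446 * 100 = 14.46

14.46


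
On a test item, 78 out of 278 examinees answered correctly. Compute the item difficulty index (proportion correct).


Item difficulty p = number correct / total examinees
p = 78 / 278
p = 0.2806

0.2806


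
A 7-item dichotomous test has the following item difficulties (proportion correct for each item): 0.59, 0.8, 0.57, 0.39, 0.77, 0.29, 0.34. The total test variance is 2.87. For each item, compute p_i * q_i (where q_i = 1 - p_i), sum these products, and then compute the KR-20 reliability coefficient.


For each item, compute p_i * q_i:
  Item 1: 0.59 * 0.41 = 0.2419
  Item 2: 0.8 * 0.2 = 0.16
  Item 3: 0.57 * 0.43 = 0.2451
  Item 4: 0.39 * 0.61 = 0.2379
  Item 5: 0.77 * 0.23 = 0.1771
  Item 6: 0.29 * 0.71 = 0.2059
  Item 7: 0.34 * 0.66 = 0.2244
Sum(p_i * q_i) = 0.2419 + 0.16 + 0.2451 + 0.2379 + 0.1771 + 0.2059 + 0.2244 = 1.4923
KR-20 = (k/(k-1)) * (1 - Sum(p_i*q_i) / Var_total)
= (7/6) * (1 - 1.4923/2.87)
= 1.1667 * 0.48
KR-20 = 0.56

0.56


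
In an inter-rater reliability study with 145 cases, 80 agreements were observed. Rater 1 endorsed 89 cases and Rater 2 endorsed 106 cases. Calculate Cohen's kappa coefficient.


P_o = 80/145 = 0.551724
P_e = (89*106 + 56*39) / 21025 = 0.55258
kappa = (P_o - P_e) / (1 - P_e)
kappa = (0.551724 - 0.55258) / (1 - 0.55258)
kappa = -0.0019

-0.0019


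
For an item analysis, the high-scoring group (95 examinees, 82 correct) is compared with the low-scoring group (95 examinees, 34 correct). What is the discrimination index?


p_upper = 82/95 = 0.8632
p_lower = 34/95 = 0.3579
D = 0.8632 - 0.3579 = 0.5053

0.5053


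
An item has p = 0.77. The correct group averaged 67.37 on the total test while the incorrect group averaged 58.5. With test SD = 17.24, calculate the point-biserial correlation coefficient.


q = 1 - p = 0.23
rpb = ((M1 - M0) / SD) * sqrt(p * q)
rpb = ((67.37 - 58.5) / 17.24) * sqrt(0.77 * 0.23)
rpb = 0.2165

0.2165


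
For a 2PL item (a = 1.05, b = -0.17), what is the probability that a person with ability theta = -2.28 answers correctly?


a*(theta - b) = 1.05 * (-2.28 - -0.17) = -2.2155
exp(--2.2155) = 9.166
P = 1 / (1 + 9.166)
P = 0.0984

0.0984


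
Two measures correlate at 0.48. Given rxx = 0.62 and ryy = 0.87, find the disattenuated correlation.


r_corrected = rxy / sqrt(rxx * ryy)
= 0.48 / sqrt(0.62 * 0.87)
= 0.48 / sqrt(0.5394)
= 0.48 / 0.734439
r_corrected = 0.6536

0.6536


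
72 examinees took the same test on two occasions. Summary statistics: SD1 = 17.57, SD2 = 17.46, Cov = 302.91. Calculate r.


r = cov(X,Y) / (SD_X * SD_Y)
r = 302.91 / (17.57 * 17.46)
r = 302.91 / 306.7722
r = 0.9874

0.9874


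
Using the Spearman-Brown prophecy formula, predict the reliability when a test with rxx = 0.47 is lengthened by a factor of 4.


r_new = (n * rxx) / (1 + (n-1) * rxx)
r_new = (4 * 0.47) / (1 + 3 * 0.47)
r_new = 1.88 / 2.41
r_new = 0.7801

0.7801


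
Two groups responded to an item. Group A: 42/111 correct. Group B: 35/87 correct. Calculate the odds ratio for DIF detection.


Odds_A = 42/69 = 0.6087
Odds_B = 35/52 = 0.6731
OR = Odds_A / Odds_B = 0.6087 / 0.6731
Exactly, OR = (42 * 52) / (69 * 35) = 2184 / 2415
OR = 0.9043

0.9043


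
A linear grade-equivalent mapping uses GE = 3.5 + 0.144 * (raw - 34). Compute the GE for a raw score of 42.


raw - median = 42 - 34 = 8
slope * diff = 0.144 * 8 = 1.152
GE = 3.5 + 1.152
GE = 4.652

4.652


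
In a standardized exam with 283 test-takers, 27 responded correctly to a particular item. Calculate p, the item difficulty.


Item difficulty p = number correct / total examinees
p = 27 / 283
p = 0.0954

0.0954


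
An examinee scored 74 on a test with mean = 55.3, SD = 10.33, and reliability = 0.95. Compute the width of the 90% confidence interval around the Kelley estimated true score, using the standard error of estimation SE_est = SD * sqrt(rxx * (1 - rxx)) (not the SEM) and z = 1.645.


True score estimate = 0.95*74 + 0.05*55.3 = 73.065
SE_est = SD * sqrt(rxx * (1 - rxx)) = 10.33 * sqrt(0.95 * 0.05) = 10.33 * sqrt(0.0475) = 2.251371
CI = T_est +/- z * SE_est, so width = 2 * z * SE_est = 2 * 1.645 * 2.251371
Width = 7.407

7.407


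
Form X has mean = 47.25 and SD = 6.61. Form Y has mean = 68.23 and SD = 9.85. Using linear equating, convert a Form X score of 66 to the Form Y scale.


slope = SD_Y / SD_X = 9.85 / 6.61 ~ 1.4902
intercept = mean_Y - slope * mean_X = 68.23 - (9.85 / 6.61) * 47.25 ~ -2.1804
Y = slope * X + intercept. To avoid rounding drift from the rounded slope/intercept, evaluate the equivalent form Y = mean_Y + SD_Y * (X - mean_X) / SD_X at full precision:
Y = 68.23 + 9.85 * (66 - 47.25) / 6.61
Y = 68.23 + 9.85 * 18.75 / 6.61
Y = 68.23 + 184.6875 / 6.61
Y = 68.23 + 27.9406
Y = 96.1706

96.1706


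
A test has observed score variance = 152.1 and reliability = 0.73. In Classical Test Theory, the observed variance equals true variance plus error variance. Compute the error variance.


var_true = rxx * var_obs = 0.73 * 152.1 = 111.033
var_error = var_obs - var_true
var_error = 152.1 - 111.033
var_error = 41.067

41.067


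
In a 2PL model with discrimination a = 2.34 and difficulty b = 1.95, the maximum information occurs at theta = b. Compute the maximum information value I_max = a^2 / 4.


For 2PL, max info at theta = b = 1.95
I_max = a^2 / 4 = 2.34^2 / 4
= 5.4756 / 4
I_max = 1.3689

1.3689


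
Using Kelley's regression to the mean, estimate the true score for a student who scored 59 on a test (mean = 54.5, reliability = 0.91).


T_est = rxx * X + (1 - rxx) * mean
T_est = 0.91 * 59 + 0.09 * 54.5
T_est = 53.69 + 4.905
T_est = 58.595

58.595


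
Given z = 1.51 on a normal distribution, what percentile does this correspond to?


CDF(z) = 0.5 * (1 + erf(z/sqrt(2)))
erf(1.0677) = 0.869
CDF = 0.9345
Percentile rank = 0.9345 * 100 = 93.45

93.45


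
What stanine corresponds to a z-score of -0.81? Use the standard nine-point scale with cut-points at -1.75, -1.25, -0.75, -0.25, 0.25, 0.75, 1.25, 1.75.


Stanine boundaries: [-1.75, -1.25, -0.75, -0.25, 0.25, 0.75, 1.25, 1.75]
z = -0.81
Check each boundary:
  z >= -1.75 -> could be stanine 2
  z >= -1.25 -> could be stanine 3
  z < -0.75
  z < -0.25
  z < 0.25
  z < 0.75
  z < 1.25
  z < 1.75
Highest qualifying boundary gives stanine = 3

3


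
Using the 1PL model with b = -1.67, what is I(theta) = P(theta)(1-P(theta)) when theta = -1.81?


P = 1/(1+exp(-(-1.81--1.67))) = 0.4651
I = P*(1-P) = 0.4651 * 0.5349
I = 0.2488

0.2488


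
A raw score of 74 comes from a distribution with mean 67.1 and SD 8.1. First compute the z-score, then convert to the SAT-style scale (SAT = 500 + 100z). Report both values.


z = (X - mean) / SD = (74 - 67.1) / 8.1
z = 6.9 / 8.1
z = 0.8519
SAT-scale = SAT = 500 + 100z
Carry z at full precision (z = 6.9 / 8.1) into the conversion:
SAT-scale = 500 + 100 * (6.9 / 8.1) = 500 + 690 / 8.1
SAT-scale = 500 + 85.1852
SAT-scale = 585.1852

585.1852


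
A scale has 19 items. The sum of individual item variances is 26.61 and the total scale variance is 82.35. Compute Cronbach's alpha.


alpha = (k/(k-1)) * (1 - sum(si^2)/s_total^2)
= (19/18) * (1 - 26.61/82.35)
alpha = 0.7145

0.7145


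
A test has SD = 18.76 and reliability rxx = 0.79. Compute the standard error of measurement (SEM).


SEM = SD * sqrt(1 - rxx)
SEM = 18.76 * sqrt(1 - 0.79)
SEM = 18.76 * sqrt(0.21) = 18.76 * 0.458258
SEM = 8.5969

8.5969


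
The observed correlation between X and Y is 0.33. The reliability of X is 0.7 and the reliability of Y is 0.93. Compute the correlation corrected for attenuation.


r_corrected = rxy / sqrt(rxx * ryy)
= 0.33 / sqrt(0.7 * 0.93)
= 0.33 / sqrt(0.651)
= 0.33 / 0.806846
r_corrected = 0.409

0.409


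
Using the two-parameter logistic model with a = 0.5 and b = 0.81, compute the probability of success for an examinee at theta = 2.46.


a*(theta - b) = 0.5 * (2.46 - 0.81) = 0.825
exp(-0.825) = 0.4382
P = 1 / (1 + 0.4382)
P = 0.6953

0.6953


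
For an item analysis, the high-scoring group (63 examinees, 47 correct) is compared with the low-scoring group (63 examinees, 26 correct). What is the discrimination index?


p_upper = 47/63 = 0.746
p_lower = 26/63 = 0.4127
D = 0.746 - 0.4127 = 0.3333

0.3333


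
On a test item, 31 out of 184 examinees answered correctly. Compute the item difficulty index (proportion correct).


Item difficulty p = number correct / total examinees
p = 31 / 184
p = 0.1685

0.1685


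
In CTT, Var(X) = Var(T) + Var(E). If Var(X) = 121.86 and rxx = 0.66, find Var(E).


var_true = rxx * var_obs = 0.66 * 121.86 = 80.4276
var_error = var_obs - var_true
var_error = 121.86 - 80.4276
var_error = 41.4324

41.4324


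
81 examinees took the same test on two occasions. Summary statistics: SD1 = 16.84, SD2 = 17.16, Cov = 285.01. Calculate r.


r = cov(X,Y) / (SD_X * SD_Y)
r = 285.01 / (16.84 * 17.16)
r = 285.01 / 288.9744
r = 0.9863

0.9863


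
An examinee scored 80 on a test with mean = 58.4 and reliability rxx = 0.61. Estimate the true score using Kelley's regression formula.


T_est = rxx * X + (1 - rxx) * mean
T_est = 0.61 * 80 + 0.39 * 58.4
T_est = 48.8 + 22.776
T_est = 71.576

71.576


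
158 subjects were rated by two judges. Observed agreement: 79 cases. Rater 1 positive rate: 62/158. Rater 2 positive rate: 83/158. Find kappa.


P_o = 79/158 = 0.5
P_e = (62*83 + 96*75) / 24964 = 0.494552
kappa = (P_o - P_e) / (1 - P_e)
kappa = (0.5 - 0.494552) / (1 - 0.494552)
kappa = 0.0108

0.0108


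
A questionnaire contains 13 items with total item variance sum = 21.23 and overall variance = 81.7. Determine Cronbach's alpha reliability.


alpha = (k/(k-1)) * (1 - sum(si^2)/s_total^2)
= (13/12) * (1 - 21.23/81.7)
alpha = 0.8018

0.8018


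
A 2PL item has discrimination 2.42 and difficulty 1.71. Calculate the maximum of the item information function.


For 2PL, max info at theta = b = 1.71
I_max = a^2 / 4 = 2.42^2 / 4
= 5.8564 / 4
I_max = 1.4641

1.4641


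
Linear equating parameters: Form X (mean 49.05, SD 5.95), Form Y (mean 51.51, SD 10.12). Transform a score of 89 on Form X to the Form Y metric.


slope = SD_Y / SD_X = 10.12 / 5.95 ~ 1.7008
intercept = mean_Y - slope * mean_X = 51.51 - (10.12 / 5.95) * 49.05 ~ -31.9162
Y = slope * X + intercept. To avoid rounding drift from the rounded slope/intercept, evaluate the equivalent form Y = mean_Y + SD_Y * (X - mean_X) / SD_X at full precision:
Y = 51.51 + 10.12 * (89 - 49.05) / 5.95
Y = 51.51 + 10.12 * 39.95 / 5.95
Y = 51.51 + 404.294 / 5.95
Y = 51.51 + 67.9486
Y = 119.4586

119.4586


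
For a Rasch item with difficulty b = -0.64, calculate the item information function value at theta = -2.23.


P = 1/(1+exp(-(-2.23--0.64))) = 0.1694
I = P*(1-P) = 0.1694 * 0.8306
I = 0.1407

0.1407


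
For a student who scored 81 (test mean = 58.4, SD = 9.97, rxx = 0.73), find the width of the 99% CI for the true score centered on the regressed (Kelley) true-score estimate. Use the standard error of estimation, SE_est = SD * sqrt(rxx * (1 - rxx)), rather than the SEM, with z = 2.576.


True score estimate = 0.73*81 + 0.27*58.4 = 74.898
SE_est = SD * sqrt(rxx * (1 - rxx)) = 9.97 * sqrt(0.73 * 0.27) = 9.97 * sqrt(0.1971) = 4.426276
CI = T_est +/- z * SE_est, so width = 2 * z * SE_est = 2 * 2.576 * 4.426276
Width = 22.8042

22.8042


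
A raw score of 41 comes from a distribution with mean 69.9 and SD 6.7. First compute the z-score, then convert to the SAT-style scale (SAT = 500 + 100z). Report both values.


z = (X - mean) / SD = (41 - 69.9) / 6.7
z = -28.9 / 6.7
z = -4.3134
SAT-scale = SAT = 500 + 100z
Carry z at full precision (z = -28.9 / 6.7) into the conversion:
SAT-scale = 500 + 100 * (-28.9 / 6.7) = 500 + -2890 / 6.7
SAT-scale = 500 + -431.3433
SAT-scale = 68.6567

68.6567


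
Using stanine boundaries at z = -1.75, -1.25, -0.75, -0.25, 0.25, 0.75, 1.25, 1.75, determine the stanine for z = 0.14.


Stanine boundaries: [-1.75, -1.25, -0.75, -0.25, 0.25, 0.75, 1.25, 1.75]
z = 0.14
Check each boundary:
  z >= -1.75 -> could be stanine 2
  z >= -1.25 -> could be stanine 3
  z >= -0.75 -> could be stanine 4
  z >= -0.25 -> could be stanine 5
  z < 0.25
  z < 0.75
  z < 1.25
  z < 1.75
Highest qualifying boundary gives stanine = 5

5


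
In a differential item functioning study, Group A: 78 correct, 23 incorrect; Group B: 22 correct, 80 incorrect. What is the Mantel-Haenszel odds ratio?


Odds_A = 78/23 = 3.3913
Odds_B = 22/80 = 0.275
OR = Odds_A / Odds_B = 3.3913 / 0.275
Exactly, OR = (78 * 80) / (23 * 22) = 6240 / 506
OR = 12.332

12.332


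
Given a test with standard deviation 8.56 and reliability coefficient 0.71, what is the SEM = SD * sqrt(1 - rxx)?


SEM = SD * sqrt(1 - rxx)
SEM = 8.56 * sqrt(1 - 0.71)
SEM = 8.56 * sqrt(0.29) = 8.56 * 0.538516
SEM = 4.6097

4.6097


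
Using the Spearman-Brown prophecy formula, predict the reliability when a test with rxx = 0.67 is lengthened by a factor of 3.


r_new = (n * rxx) / (1 + (n-1) * rxx)
r_new = (3 * 0.67) / (1 + 2 * 0.67)
r_new = 2.01 / 2.34
r_new = 0.859

0.859


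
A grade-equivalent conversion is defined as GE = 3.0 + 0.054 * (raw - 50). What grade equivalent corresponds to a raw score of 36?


raw - median = 36 - 50 = -14
slope * diff = 0.054 * -14 = -0.756
GE = 3.0 + -0.756
GE = 2.244

2.244


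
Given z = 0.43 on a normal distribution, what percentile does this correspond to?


CDF(z) = 0.5 * (1 + erf(z/sqrt(2)))
erf(0.3041) = 0.3328
CDF = 0.6664
Percentile rank = 0.6664 * 100 = 66.64

66.64


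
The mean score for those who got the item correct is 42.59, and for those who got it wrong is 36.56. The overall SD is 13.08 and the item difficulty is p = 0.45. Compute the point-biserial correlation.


q = 1 - p = 0.55
rpb = ((M1 - M0) / SD) * sqrt(p * q)
rpb = ((42.59 - 36.56) / 13.08) * sqrt(0.45 * 0.55)
rpb = 0.2293

0.2293


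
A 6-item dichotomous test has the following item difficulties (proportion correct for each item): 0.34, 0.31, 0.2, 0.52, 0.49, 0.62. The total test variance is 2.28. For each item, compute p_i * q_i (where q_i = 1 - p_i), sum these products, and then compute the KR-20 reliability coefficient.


For each item, compute p_i * q_i:
  Item 1: 0.34 * 0.66 = 0.2244
  Item 2: 0.31 * 0.69 = 0.2139
  Item 3: 0.2 * 0.8 = 0.16
  Item 4: 0.52 * 0.48 = 0.2496
  Item 5: 0.49 * 0.51 = 0.2499
  Item 6: 0.62 * 0.38 = 0.2356
Sum(p_i * q_i) = 0.2244 + 0.2139 + 0.16 + 0.2496 + 0.2499 + 0.2356 = 1.3334
KR-20 = (k/(k-1)) * (1 - Sum(p_i*q_i) / Var_total)
= (6/5) * (1 - 1.3334/2.28)
= 1.2 * 0.4152
KR-20 = 0.4982

0.4982


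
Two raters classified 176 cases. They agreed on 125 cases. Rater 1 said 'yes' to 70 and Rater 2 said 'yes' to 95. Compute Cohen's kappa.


P_o = 125/176 = 0.710227
P_e = (70*95 + 106*81) / 30976 = 0.491865
kappa = (P_o - P_e) / (1 - P_e)
kappa = (0.710227 - 0.491865) / (1 - 0.491865)
kappa = 0.4297

0.4297


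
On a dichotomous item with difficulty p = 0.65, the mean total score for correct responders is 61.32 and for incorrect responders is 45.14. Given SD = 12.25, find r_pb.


q = 1 - p = 0.35
rpb = ((M1 - M0) / SD) * sqrt(p * q)
rpb = ((61.32 - 45.14) / 12.25) * sqrt(0.65 * 0.35)
rpb = 0.63

0.63


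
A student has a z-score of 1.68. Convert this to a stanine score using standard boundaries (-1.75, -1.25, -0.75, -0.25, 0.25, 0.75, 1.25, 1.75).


Stanine boundaries: [-1.75, -1.25, -0.75, -0.25, 0.25, 0.75, 1.25, 1.75]
z = 1.68
Check each boundary:
  z >= -1.75 -> could be stanine 2
  z >= -1.25 -> could be stanine 3
  z >= -0.75 -> could be stanine 4
  z >= -0.25 -> could be stanine 5
  z >= 0.25 -> could be stanine 6
  z >= 0.75 -> could be stanine 7
  z >= 1.25 -> could be stanine 8
  z < 1.75
Highest qualifying boundary gives stanine = 8

8


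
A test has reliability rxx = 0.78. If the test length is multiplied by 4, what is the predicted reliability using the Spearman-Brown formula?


r_new = (n * rxx) / (1 + (n-1) * rxx)
r_new = (4 * 0.78) / (1 + 3 * 0.78)
r_new = 3.12 / 3.34
r_new = 0.9341

0.9341


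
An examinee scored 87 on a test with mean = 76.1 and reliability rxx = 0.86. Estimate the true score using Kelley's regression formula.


T_est = rxx * X + (1 - rxx) * mean
T_est = 0.86 * 87 + 0.14 * 76.1
T_est = 74.82 + 10.654
T_est = 85.474

85.474


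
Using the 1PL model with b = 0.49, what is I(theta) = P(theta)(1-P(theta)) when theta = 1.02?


P = 1/(1+exp(-(1.02-0.49))) = 0.6295
I = P*(1-P) = 0.6295 * 0.3705
I = 0.2332

0.2332


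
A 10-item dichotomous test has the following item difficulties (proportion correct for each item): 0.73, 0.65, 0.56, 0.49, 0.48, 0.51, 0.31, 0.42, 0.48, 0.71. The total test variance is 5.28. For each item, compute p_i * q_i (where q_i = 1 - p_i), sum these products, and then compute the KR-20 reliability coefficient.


For each item, compute p_i * q_i:
  Item 1: 0.73 * 0.27 = 0.1971
  Item 2: 0.65 * 0.35 = 0.2275
  Item 3: 0.56 * 0.44 = 0.2464
  Item 4: 0.49 * 0.51 = 0.2499
  Item 5: 0.48 * 0.52 = 0.2496
  Item 6: 0.51 * 0.49 = 0.2499
  Item 7: 0.31 * 0.69 = 0.2139
  Item 8: 0.42 * 0.58 = 0.2436
  Item 9: 0.48 * 0.52 = 0.2496
  Item 10: 0.71 * 0.29 = 0.2059
Sum(p_i * q_i) = 0.1971 + 0.2275 + 0.2464 + 0.2499 + 0.2496 + 0.2499 + 0.2139 + 0.2436 + 0.2496 + 0.2059 = 2.3334
KR-20 = (k/(k-1)) * (1 - Sum(p_i*q_i) / Var_total)
= (10/9) * (1 - 2.3334/5.28)
= 1.1111 * 0.5581
KR-20 = 0.6201

0.6201


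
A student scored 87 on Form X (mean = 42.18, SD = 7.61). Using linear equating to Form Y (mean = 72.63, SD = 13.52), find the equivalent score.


slope = SD_Y / SD_X = 13.52 / 7.61 ~ 1.7766
intercept = mean_Y - slope * mean_X = 72.63 - (13.52 / 7.61) * 42.18 ~ -2.3074
Y = slope * X + intercept. To avoid rounding drift from the rounded slope/intercept, evaluate the equivalent form Y = mean_Y + SD_Y * (X - mean_X) / SD_X at full precision:
Y = 72.63 + 13.52 * (87 - 42.18) / 7.61
Y = 72.63 + 13.52 * 44.82 / 7.61
Y = 72.63 + 605.9664 / 7.61
Y = 72.63 + 79.6276
Y = 152.2576

152.2576


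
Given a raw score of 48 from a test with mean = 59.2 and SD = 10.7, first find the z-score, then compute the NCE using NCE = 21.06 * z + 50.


z = (X - mean) / SD = (48 - 59.2) / 10.7
z = -11.2 / 10.7
z = -1.0467
NCE = NCE = 21.06z + 50
Carry z at full precision (z = -11.2 / 10.7) into the conversion:
NCE = 21.06 * (-11.2 / 10.7) + 50 = -235.872 / 10.7 + 50
NCE = -22.0441 + 50
NCE = 27.9559

27.9559


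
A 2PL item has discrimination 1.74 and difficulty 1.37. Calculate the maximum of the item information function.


For 2PL, max info at theta = b = 1.37
I_max = a^2 / 4 = 1.74^2 / 4
= 3.0276 / 4
I_max = 0.7569

0.7569


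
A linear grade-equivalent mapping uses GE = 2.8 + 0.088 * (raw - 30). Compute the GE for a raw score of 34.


raw - median = 34 - 30 = 4
slope * diff = 0.088 * 4 = 0.352
GE = 2.8 + 0.352
GE = 3.152

3.152


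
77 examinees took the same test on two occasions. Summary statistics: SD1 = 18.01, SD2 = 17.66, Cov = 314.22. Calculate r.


r = cov(X,Y) / (SD_X * SD_Y)
r = 314.22 / (18.01 * 17.66)
r = 314.22 / 318.0566
r = 0.9879

0.9879


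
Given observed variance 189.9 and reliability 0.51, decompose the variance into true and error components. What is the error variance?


var_true = rxx * var_obs = 0.51 * 189.9 = 96.849
var_error = var_obs - var_true
var_error = 189.9 - 96.849
var_error = 93.051

93.051


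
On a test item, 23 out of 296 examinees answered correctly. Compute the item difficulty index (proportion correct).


Item difficulty p = number correct / total examinees
p = 23 / 296
p = 0.0777

0.0777


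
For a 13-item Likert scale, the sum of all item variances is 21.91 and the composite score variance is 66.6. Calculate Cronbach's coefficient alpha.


alpha = (k/(k-1)) * (1 - sum(si^2)/s_total^2)
= (13/12) * (1 - 21.91/66.6)
alpha = 0.7269

0.7269


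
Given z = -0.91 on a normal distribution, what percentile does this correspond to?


CDF(z) = 0.5 * (1 + erf(z/sqrt(2)))
erf(-0.6435) = -0.6372
CDF = 0.1814
Percentile rank = 0.1814 * 100 = 18.14

18.14


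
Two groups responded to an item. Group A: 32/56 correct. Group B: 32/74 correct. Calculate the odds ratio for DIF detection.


Odds_A = 32/24 = 1.3333
Odds_B = 32/42 = 0.7619
OR = Odds_A / Odds_B = 1.3333 / 0.7619
Exactly, OR = (32 * 42) / (24 * 32) = 1344 / 768
OR = 1.75

1.75


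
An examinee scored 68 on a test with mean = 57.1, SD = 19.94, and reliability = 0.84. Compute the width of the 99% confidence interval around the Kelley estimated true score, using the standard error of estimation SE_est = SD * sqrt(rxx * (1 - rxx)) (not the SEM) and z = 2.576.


True score estimate = 0.84*68 + 0.16*57.1 = 66.256
SE_est = SD * sqrt(rxx * (1 - rxx)) = 19.94 * sqrt(0.84 * 0.16) = 19.94 * sqrt(0.1344) = 7.310125
CI = T_est +/- z * SE_est, so width = 2 * z * SE_est = 2 * 2.576 * 7.310125
Width = 37.6618

37.6618


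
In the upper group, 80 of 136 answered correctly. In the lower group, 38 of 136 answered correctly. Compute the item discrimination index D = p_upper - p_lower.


p_upper = 80/136 = 0.5882
p_lower = 38/136 = 0.2794
D = 0.5882 - 0.2794 = 0.3088

0.3088


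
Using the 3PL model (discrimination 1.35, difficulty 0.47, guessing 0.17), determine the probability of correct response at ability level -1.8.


logit = 1.35*(-1.8 - 0.47) = -3.0645
P* = 1/(1 + exp(--3.0645)) = 0.0446
P = 0.17 + (1 - 0.17) * 0.0446
P = 0.207

0.207


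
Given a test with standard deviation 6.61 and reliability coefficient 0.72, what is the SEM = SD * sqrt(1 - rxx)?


SEM = SD * sqrt(1 - rxx)
SEM = 6.61 * sqrt(1 - 0.72)
SEM = 6.61 * sqrt(0.28) = 6.61 * 0.52915
SEM = 3.4977

3.4977


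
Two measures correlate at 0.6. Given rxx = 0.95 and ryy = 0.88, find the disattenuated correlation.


r_corrected = rxy / sqrt(rxx * ryy)
= 0.6 / sqrt(0.95 * 0.88)
= 0.6 / sqrt(0.836)
= 0.6 / 0.91433
r_corrected = 0.6562

0.6562


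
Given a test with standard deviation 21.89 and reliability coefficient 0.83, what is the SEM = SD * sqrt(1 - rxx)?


SEM = SD * sqrt(1 - rxx)
SEM = 21.89 * sqrt(1 - 0.83)
SEM = 21.89 * sqrt(0.17) = 21.89 * 0.412311
SEM = 9.0255

9.0255


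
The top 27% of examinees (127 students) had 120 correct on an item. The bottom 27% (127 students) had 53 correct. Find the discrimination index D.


p_upper = 120/127 = 0.9449
p_lower = 53/127 = 0.4173
D = 0.9449 - 0.4173 = 0.5276

0.5276


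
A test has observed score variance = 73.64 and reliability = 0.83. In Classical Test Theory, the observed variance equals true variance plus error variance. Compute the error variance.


var_true = rxx * var_obs = 0.83 * 73.64 = 61.1212
var_error = var_obs - var_true
var_error = 73.64 - 61.1212
var_error = 12.5188

12.5188


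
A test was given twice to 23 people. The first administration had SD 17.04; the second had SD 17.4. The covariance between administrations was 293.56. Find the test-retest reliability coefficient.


r = cov(X,Y) / (SD_X * SD_Y)
r = 293.56 / (17.04 * 17.4)
r = 293.56 / 296.496
r = 0.9901

0.9901


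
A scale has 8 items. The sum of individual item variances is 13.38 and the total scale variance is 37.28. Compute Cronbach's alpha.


alpha = (k/(k-1)) * (1 - sum(si^2)/s_total^2)
= (8/7) * (1 - 13.38/37.28)
alpha = 0.7327

0.7327


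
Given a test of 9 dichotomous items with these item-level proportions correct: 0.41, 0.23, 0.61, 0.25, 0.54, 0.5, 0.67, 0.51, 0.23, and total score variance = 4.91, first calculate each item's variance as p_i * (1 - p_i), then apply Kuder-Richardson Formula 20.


For each item, compute p_i * q_i:
  Item 1: 0.41 * 0.59 = 0.2419
  Item 2: 0.23 * 0.77 = 0.1771
  Item 3: 0.61 * 0.39 = 0.2379
  Item 4: 0.25 * 0.75 = 0.1875
  Item 5: 0.54 * 0.46 = 0.2484
  Item 6: 0.5 * 0.5 = 0.25
  Item 7: 0.67 * 0.33 = 0.2211
  Item 8: 0.51 * 0.49 = 0.2499
  Item 9: 0.23 * 0.77 = 0.1771
Sum(p_i * q_i) = 0.2419 + 0.1771 + 0.2379 + 0.1875 + 0.2484 + 0.25 + 0.2211 + 0.2499 + 0.1771 = 1.9909
KR-20 = (k/(k-1)) * (1 - Sum(p_i*q_i) / Var_total)
= (9/8) * (1 - 1.9909/4.91)
= 1.125 * 0.5945
KR-20 = 0.6688

0.6688


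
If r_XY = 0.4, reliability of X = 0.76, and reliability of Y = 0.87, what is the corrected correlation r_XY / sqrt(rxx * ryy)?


r_corrected = rxy / sqrt(rxx * ryy)
= 0.4 / sqrt(0.76 * 0.87)
= 0.4 / sqrt(0.6612)
= 0.4 / 0.813142
r_corrected = 0.4919

0.4919


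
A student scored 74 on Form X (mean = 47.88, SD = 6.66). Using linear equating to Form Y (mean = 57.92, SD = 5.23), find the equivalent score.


slope = SD_Y / SD_X = 5.23 / 6.66 ~ 0.7853
intercept = mean_Y - slope * mean_X = 57.92 - (5.23 / 6.66) * 47.88 ~ 20.3205
Y = slope * X + intercept. To avoid rounding drift from the rounded slope/intercept, evaluate the equivalent form Y = mean_Y + SD_Y * (X - mean_X) / SD_X at full precision:
Y = 57.92 + 5.23 * (74 - 47.88) / 6.66
Y = 57.92 + 5.23 * 26.12 / 6.66
Y = 57.92 + 136.6076 / 6.66
Y = 57.92 + 20.5117
Y = 78.4317

78.4317


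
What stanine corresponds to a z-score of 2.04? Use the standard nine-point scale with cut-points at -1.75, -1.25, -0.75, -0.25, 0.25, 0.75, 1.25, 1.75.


Stanine boundaries: [-1.75, -1.25, -0.75, -0.25, 0.25, 0.75, 1.25, 1.75]
z = 2.04
Check each boundary:
  z >= -1.75 -> could be stanine 2
  z >= -1.25 -> could be stanine 3
  z >= -0.75 -> could be stanine 4
  z >= -0.25 -> could be stanine 5
  z >= 0.25 -> could be stanine 6
  z >= 0.75 -> could be stanine 7
  z >= 1.25 -> could be stanine 8
  z >= 1.75 -> could be stanine 9
Highest qualifying boundary gives stanine = 9

9


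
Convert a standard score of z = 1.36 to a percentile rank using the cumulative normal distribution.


CDF(z) = 0.5 * (1 + erf(z/sqrt(2)))
erf(0.9617) = 0.8262
CDF = 0.9131
Percentile rank = 0.9131 * 100 = 91.31

91.31


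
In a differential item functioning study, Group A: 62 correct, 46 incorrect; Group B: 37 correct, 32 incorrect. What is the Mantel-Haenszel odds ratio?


Odds_A = 62/46 = 1.3478
Odds_B = 37/32 = 1.1562
OR = Odds_A / Odds_B = 1.3478 / 1.1562
Exactly, OR = (62 * 32) / (46 * 37) = 1984 / 1702
OR = 1.1657

1.1657


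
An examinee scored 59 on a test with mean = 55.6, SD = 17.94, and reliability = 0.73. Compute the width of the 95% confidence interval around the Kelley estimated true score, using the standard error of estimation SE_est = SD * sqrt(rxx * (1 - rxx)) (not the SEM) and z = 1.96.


True score estimate = 0.73*59 + 0.27*55.6 = 58.082
SE_est = SD * sqrt(rxx * (1 - rxx)) = 17.94 * sqrt(0.73 * 0.27) = 17.94 * sqrt(0.1971) = 7.964633
CI = T_est +/- z * SE_est, so width = 2 * z * SE_est = 2 * 1.96 * 7.964633
Width = 31.2214

31.2214


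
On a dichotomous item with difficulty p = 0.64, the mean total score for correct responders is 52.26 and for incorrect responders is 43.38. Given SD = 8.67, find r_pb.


q = 1 - p = 0.36
rpb = ((M1 - M0) / SD) * sqrt(p * q)
rpb = ((52.26 - 43.38) / 8.67) * sqrt(0.64 * 0.36)
rpb = 0.4916

0.4916


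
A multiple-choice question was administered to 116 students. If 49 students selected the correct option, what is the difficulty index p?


Item difficulty p = number correct / total examinees
p = 49 / 116
p = 0.4224

0.4224


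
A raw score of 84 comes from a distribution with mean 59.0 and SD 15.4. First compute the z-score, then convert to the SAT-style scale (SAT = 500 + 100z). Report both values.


z = (X - mean) / SD = (84 - 59.0) / 15.4
z = 25.0 / 15.4
z = 1.6234
SAT-scale = SAT = 500 + 100z
Carry z at full precision (z = 25.0 / 15.4) into the conversion:
SAT-scale = 500 + 100 * (25.0 / 15.4) = 500 + 2500 / 15.4
SAT-scale = 500 + 162.3377
SAT-scale = 662.3377

662.3377


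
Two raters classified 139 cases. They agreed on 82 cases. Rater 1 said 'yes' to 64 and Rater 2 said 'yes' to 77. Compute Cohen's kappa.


P_o = 82/139 = 0.589928
P_e = (64*77 + 75*62) / 19321 = 0.49573
kappa = (P_o - P_e) / (1 - P_e)
kappa = (0.589928 - 0.49573) / (1 - 0.49573)
kappa = 0.1868

0.1868


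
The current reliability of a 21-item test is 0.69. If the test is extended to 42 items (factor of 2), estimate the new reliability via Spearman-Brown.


r_new = (n * rxx) / (1 + (n-1) * rxx)
r_new = (2 * 0.69) / (1 + 1 * 0.69)
r_new = 1.38 / 1.69
r_new = 0.8166

0.8166


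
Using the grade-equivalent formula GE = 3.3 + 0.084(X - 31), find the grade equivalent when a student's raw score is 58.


raw - median = 58 - 31 = 27
slope * diff = 0.084 * 27 = 2.268
GE = 3.3 + 2.268
GE = 5.568

5.568


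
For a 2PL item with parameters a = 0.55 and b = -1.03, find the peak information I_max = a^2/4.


For 2PL, max info at theta = b = -1.03
I_max = a^2 / 4 = 0.55^2 / 4
= 0.3025 / 4
I_max = 0.0756

0.0756


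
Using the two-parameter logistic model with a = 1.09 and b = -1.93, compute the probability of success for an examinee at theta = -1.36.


a*(theta - b) = 1.09 * (-1.36 - -1.93) = 0.6213
exp(-0.6213) = 0.5372
P = 1 / (1 + 0.5372)
P = 0.6505

0.6505


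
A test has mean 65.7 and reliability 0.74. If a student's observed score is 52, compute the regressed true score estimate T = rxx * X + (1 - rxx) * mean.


T_est = rxx * X + (1 - rxx) * mean
T_est = 0.74 * 52 + 0.26 * 65.7
T_est = 38.48 + 17.082
T_est = 55.562

55.562


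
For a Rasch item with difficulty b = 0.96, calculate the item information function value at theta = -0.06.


P = 1/(1+exp(-(-0.06-0.96))) = 0.265
I = P*(1-P) = 0.265 * 0.735
I = 0.1948

0.1948


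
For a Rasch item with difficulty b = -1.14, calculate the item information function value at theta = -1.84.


P = 1/(1+exp(-(-1.84--1.14))) = 0.3318
I = P*(1-P) = 0.3318 * 0.6682
I = 0.2217

0.2217


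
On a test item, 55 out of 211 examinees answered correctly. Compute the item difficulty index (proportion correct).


Item difficulty p = number correct / total examinees
p = 55 / 211
p = 0.2607

0.2607


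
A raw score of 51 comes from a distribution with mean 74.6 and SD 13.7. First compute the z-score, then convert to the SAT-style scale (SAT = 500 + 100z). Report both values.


z = (X - mean) / SD = (51 - 74.6) / 13.7
z = -23.6 / 13.7
z = -1.7226
SAT-scale = SAT = 500 + 100z
Carry z at full precision (z = -23.6 / 13.7) into the conversion:
SAT-scale = 500 + 100 * (-23.6 / 13.7) = 500 + -2360 / 13.7
SAT-scale = 500 + -172.2628
SAT-scale = 327.7372

327.7372


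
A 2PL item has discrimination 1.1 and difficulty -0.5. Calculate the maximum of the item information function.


For 2PL, max info at theta = b = -0.5
I_max = a^2 / 4 = 1.1^2 / 4
= 1.21 / 4
I_max = 0.3025

0.3025


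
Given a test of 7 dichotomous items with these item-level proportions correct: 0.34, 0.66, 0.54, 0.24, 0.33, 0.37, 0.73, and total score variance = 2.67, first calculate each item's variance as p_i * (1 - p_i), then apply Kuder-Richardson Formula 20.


For each item, compute p_i * q_i:
  Item 1: 0.34 * 0.66 = 0.2244
  Item 2: 0.66 * 0.34 = 0.2244
  Item 3: 0.54 * 0.46 = 0.2484
  Item 4: 0.24 * 0.76 = 0.1824
  Item 5: 0.33 * 0.67 = 0.2211
  Item 6: 0.37 * 0.63 = 0.2331
  Item 7: 0.73 * 0.27 = 0.1971
Sum(p_i * q_i) = 0.2244 + 0.2244 + 0.2484 + 0.1824 + 0.2211 + 0.2331 + 0.1971 = 1.5309
KR-20 = (k/(k-1)) * (1 - Sum(p_i*q_i) / Var_total)
= (7/6) * (1 - 1.5309/2.67)
= 1.1667 * 0.4266
KR-20 = 0.4977

0.4977


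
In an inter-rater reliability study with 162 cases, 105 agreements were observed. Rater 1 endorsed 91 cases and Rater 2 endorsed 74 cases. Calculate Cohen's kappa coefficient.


P_o = 105/162 = 0.648148
P_e = (91*74 + 71*88) / 26244 = 0.494665
kappa = (P_o - P_e) / (1 - P_e)
kappa = (0.648148 - 0.494665) / (1 - 0.494665)
kappa = 0.3037

0.3037


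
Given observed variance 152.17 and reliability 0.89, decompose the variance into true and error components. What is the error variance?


var_true = rxx * var_obs = 0.89 * 152.17 = 135.4313
var_error = var_obs - var_true
var_error = 152.17 - 135.4313
var_error = 16.7387

16.7387


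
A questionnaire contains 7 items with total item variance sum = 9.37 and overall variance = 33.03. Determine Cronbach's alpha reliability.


alpha = (k/(k-1)) * (1 - sum(si^2)/s_total^2)
= (7/6) * (1 - 9.37/33.03)
alpha = 0.8357

0.8357


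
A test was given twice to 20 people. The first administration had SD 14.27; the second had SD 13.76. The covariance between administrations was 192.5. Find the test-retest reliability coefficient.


r = cov(X,Y) / (SD_X * SD_Y)
r = 192.5 / (14.27 * 13.76)
r = 192.5 / 196.3552
r = 0.9804

0.9804


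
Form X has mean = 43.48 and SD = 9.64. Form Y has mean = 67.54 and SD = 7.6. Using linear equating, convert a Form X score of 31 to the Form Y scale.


slope = SD_Y / SD_X = 7.6 / 9.64 ~ 0.7884
intercept = mean_Y - slope * mean_X = 67.54 - (7.6 / 9.64) * 43.48 ~ 33.2612
Y = slope * X + intercept. To avoid rounding drift from the rounded slope/intercept, evaluate the equivalent form Y = mean_Y + SD_Y * (X - mean_X) / SD_X at full precision:
Y = 67.54 + 7.6 * (31 - 43.48) / 9.64
Y = 67.54 - 7.6 * 12.48 / 9.64
Y = 67.54 - 94.848 / 9.64
Y = 67.54 - 9.839
Y = 57.701

57.701
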